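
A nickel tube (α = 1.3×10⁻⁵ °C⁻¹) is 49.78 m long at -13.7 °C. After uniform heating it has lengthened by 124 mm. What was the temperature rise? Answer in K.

ΔT = 192 K

ΔL = αL₀ΔT ⇒ ΔT = ΔL / (αL₀)
ΔT = 124×10⁻³ m / (1.3×10⁻⁵ × 49.78 m) = 191.61 K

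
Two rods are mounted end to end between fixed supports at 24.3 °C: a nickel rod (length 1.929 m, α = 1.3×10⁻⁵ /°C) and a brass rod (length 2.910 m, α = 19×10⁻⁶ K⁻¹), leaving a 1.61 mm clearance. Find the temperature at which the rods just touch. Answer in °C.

α₁L₁ = 2.5077×10⁻⁵ m/K, α₂L₂ = 5.529×10⁻⁵ m/K → total 8.0367×10⁻⁵ m/K
ΔT = g/(α₁L₁+α₂L₂) = 1.61×10⁻³ / 8.0367×10⁻⁵ = 20.033 K
T = 24.3 + 20.033 = 44.333 °C

T = 44.3 °C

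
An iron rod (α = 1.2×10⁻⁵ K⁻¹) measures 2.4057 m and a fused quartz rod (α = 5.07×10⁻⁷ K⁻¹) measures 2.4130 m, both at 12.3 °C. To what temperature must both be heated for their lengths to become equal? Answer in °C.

T = 276.4 °C

L₁(1 + α₁ΔT) = L₂(1 + α₂ΔT) ⇒ ΔT = (L₂ − L₁)/(α₁L₁ − α₂L₂)
L₂ − L₁ = 2.4130 − 2.4057 = 7.30×10⁻³ m
α₁L₁ − α₂L₂ = 1.2×10⁻⁵×2.4057 − 5.07×10⁻⁷×2.4130 = 2.7645009×10⁻⁵ m/K
ΔT = 7.30×10⁻³ / 2.7645009×10⁻⁵ = 264.062 K
T = 12.3 + 264.062 = 276.362 °C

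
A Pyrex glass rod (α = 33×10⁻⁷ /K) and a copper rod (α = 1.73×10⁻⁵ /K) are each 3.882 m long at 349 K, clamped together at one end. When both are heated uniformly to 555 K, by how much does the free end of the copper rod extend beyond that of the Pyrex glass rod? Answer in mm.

11.2 mm

ΔT = 206 K
Pyrex glass: ΔL = 33×10⁻⁷ × 3.882 m × 206 = 2.6390×10⁻³ m = 2.6390 mm
copper: ΔL = 1.73×10⁻⁵ × 3.882 m × 206 = 1.3835×10⁻² m = 13.835 mm
difference = 13.835 − 2.6390 = 11.196 mm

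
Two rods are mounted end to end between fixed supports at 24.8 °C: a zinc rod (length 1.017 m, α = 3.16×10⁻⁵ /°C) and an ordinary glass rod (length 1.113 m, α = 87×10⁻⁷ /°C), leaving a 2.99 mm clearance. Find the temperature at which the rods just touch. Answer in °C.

α₁L₁ = 3.21372×10⁻⁵ m/K, α₂L₂ = 9.6831×10⁻⁶ m/K → total 4.18203×10⁻⁵ m/K
ΔT = g/(α₁L₁+α₂L₂) = 2.99×10⁻³ / 4.18203×10⁻⁵ = 71.496 K
T = 24.8 + 71.496 = 96.296 °C

T = 96.3 °C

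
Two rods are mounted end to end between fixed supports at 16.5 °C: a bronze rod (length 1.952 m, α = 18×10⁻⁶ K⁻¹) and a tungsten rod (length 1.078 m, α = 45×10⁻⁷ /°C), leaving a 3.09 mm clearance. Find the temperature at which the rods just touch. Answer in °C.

α₁L₁ = 3.5136×10⁻⁵ m/K, α₂L₂ = 4.851×10⁻⁶ m/K → total 3.9987×10⁻⁵ m/K
ΔT = g/(α₁L₁+α₂L₂) = 3.09×10⁻³ / 3.9987×10⁻⁵ = 77.275 K
T = 16.5 + 77.275 = 93.775 °C

T = 93.8 °C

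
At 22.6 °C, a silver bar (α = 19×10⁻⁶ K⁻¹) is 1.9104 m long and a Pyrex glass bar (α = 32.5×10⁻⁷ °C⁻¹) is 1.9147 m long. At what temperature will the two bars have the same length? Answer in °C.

Equal length when α₁L₁ΔT − α₂L₂ΔT = L₂ − L₁ = 4.30×10⁻³ m
α₁L₁ = 3.62976×10⁻⁵, α₂L₂ = 6.222775×10⁻⁶ → Δ(αL) = 3.0074825×10⁻⁵ m/K
ΔT = 4.30×10⁻³ / 3.0074825×10⁻⁵ = 142.977 K, so T = 22.6 + 142.977 = 165.577 °C

T = 165.6 °C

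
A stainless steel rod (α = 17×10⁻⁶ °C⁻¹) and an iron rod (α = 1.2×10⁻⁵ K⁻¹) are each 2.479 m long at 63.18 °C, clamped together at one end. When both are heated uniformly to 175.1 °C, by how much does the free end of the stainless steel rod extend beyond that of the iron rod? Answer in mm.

ΔT = 111.92 K
stainless steel: ΔL = 17×10⁻⁶ × 2.479 m × 111.92 = 4.7166×10⁻³ m = 4.7166 mm
iron: ΔL = 1.2×10⁻⁵ × 2.479 m × 111.92 = 3.3294×10⁻³ m = 3.3294 mm
difference = 4.7166 − 3.3294 = 1.3872 mm

1.39 mm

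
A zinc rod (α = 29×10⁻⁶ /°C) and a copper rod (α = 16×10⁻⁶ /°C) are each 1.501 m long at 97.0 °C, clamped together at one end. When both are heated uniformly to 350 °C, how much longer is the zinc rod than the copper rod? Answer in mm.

ΔT = 253.0 K
zinc: ΔL = 29×10⁻⁶ × 1.501 m × 253.0 = 1.1013×10⁻² m = 11.013 mm
copper: ΔL = 16×10⁻⁶ × 1.501 m × 253.0 = 6.0760×10⁻³ m = 6.0760 mm
difference = 11.013 − 6.0760 = 4.937 mm

4.94 mm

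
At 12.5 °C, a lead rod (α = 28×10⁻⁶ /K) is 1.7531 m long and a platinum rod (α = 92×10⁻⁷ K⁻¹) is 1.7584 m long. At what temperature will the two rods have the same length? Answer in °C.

T = 173.5 °C

Equal length when α₁L₁ΔT − α₂L₂ΔT = L₂ − L₁ = 5.30×10⁻³ m
α₁L₁ = 4.90868×10⁻⁵, α₂L₂ = 1.617728×10⁻⁵ → Δ(αL) = 3.290952×10⁻⁵ m/K
ΔT = 5.30×10⁻³ / 3.290952×10⁻⁵ = 161.048 K, so T = 12.5 + 161.048 = 173.548 °C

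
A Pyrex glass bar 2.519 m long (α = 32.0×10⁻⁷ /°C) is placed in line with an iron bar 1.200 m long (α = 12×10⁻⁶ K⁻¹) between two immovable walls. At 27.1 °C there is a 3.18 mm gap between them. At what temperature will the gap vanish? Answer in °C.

Gap closes when ΔL₁ + ΔL₂ = 3.18 mm = 3.18×10⁻³ m
(α₁L₁ + α₂L₂)ΔT = g
α₁L₁ + α₂L₂ = 32.0×10⁻⁷×2.519 + 12×10⁻⁶×1.200 = 2.24608×10⁻⁵ m/K
ΔT = 3.18×10⁻³ / 2.24608×10⁻⁵ = 141.58 K
T = 27.1 + 141.58 = 168.68 °C

T = 169 °C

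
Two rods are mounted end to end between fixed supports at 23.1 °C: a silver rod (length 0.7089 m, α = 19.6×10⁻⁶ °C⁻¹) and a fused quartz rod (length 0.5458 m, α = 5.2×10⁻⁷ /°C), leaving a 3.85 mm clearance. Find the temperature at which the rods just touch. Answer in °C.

T = 295 °C

Gap closes when ΔL₁ + ΔL₂ = 3.85 mm = 3.85×10⁻³ m
(α₁L₁ + α₂L₂)ΔT = g
α₁L₁ + α₂L₂ = 19.6×10⁻⁶×0.7089 + 5.2×10⁻⁷×0.5458 = 1.4178256×10⁻⁵ m/K
ΔT = 3.85×10⁻³ / 1.4178256×10⁻⁵ = 271.54 K
T = 23.1 + 271.54 = 294.64 °C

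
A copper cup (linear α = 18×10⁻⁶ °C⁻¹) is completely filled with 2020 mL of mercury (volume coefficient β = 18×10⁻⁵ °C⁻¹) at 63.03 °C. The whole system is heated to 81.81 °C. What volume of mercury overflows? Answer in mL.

The cup also expands: β_container ≈ 3α = 5.4×10⁻⁵ /K
Net overflow = V₀(β_liq − 3α_cont)ΔT
β − 3α = 1.80×10⁻⁴ − 5.4×10⁻⁵ = 1.26×10⁻⁴ /K; ΔT = 18.78 K
ΔV = 2020 × 1.26×10⁻⁴ × 18.78 = 4.78 mL

4.78 mL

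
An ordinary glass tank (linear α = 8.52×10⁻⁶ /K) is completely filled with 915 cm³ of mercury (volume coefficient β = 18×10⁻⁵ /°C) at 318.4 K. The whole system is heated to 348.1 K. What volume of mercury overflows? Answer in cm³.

4.20 cm³

The tank also expands: β_container ≈ 3α = 2.556×10⁻⁵ /K
Net overflow = V₀(β_liq − 3α_cont)ΔT
β − 3α = 1.80×10⁻⁴ − 2.556×10⁻⁵ = 1.5444×10⁻⁴ /K; ΔT = 29.7 K
ΔV = 915 × 1.5444×10⁻⁴ × 29.7 = 4.20 cm³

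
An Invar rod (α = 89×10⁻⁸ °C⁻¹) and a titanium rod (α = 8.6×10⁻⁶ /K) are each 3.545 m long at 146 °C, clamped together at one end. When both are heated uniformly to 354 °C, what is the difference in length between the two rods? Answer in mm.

ΔT = 208 K
Invar: ΔL = 89×10⁻⁸ × 3.545 m × 208 = 6.5625×10⁻⁴ m = 0.65625 mm
titanium: ΔL = 8.6×10⁻⁶ × 3.545 m × 208 = 6.3413×10⁻³ m = 6.3413 mm
difference = 6.3413 − 0.65625 = 5.68505 mm

5.69 mm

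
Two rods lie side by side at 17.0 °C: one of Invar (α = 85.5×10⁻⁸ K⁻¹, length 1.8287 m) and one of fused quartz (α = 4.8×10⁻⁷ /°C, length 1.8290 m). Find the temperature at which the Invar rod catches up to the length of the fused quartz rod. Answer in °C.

Equal length when α₁L₁ΔT − α₂L₂ΔT = L₂ − L₁ = 3.00×10⁻⁴ m
α₁L₁ = 1.5635385×10⁻⁶, α₂L₂ = 8.7792×10⁻⁷ → Δ(αL) = 6.856185×10⁻⁷ m/K
ΔT = 3.00×10⁻⁴ / 6.856185×10⁻⁷ = 437.561 K, so T = 17.0 + 437.561 = 454.561 °C

T = 454.6 °C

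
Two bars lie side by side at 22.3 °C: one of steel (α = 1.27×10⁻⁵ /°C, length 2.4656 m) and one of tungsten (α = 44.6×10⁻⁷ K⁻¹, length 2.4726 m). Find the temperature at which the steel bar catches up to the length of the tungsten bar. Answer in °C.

L₁(1 + α₁ΔT) = L₂(1 + α₂ΔT) ⇒ ΔT = (L₂ − L₁)/(α₁L₁ − α₂L₂)
L₂ − L₁ = 2.4726 − 2.4656 = 7.00×10⁻³ m
α₁L₁ − α₂L₂ = 1.27×10⁻⁵×2.4656 − 44.6×10⁻⁷×2.4726 = 2.0285324×10⁻⁵ m/K
ΔT = 7.00×10⁻³ / 2.0285324×10⁻⁵ = 345.077 K
T = 22.3 + 345.077 = 367.377 °C

T = 367.4 °C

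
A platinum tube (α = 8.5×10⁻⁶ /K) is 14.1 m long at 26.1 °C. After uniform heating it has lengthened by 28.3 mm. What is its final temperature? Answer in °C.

ΔL = αL₀ΔT ⇒ ΔT = ΔL / (αL₀)
ΔT = 28.3×10⁻³ m / (8.5×10⁻⁶ × 14.1 m) = 236.13 K
T = 26.1 + 236.13 = 262.23 °C

T = 262 °C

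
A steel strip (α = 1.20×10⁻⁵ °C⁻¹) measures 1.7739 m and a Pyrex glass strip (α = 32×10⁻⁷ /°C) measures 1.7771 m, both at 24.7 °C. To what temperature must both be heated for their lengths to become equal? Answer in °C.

Equal length when α₁L₁ΔT − α₂L₂ΔT = L₂ − L₁ = 3.20×10⁻³ m
α₁L₁ = 2.12868×10⁻⁵, α₂L₂ = 5.68672×10⁻⁶ → Δ(αL) = 1.560008×10⁻⁵ m/K
ΔT = 3.20×10⁻³ / 1.560008×10⁻⁵ = 205.127 K, so T = 24.7 + 205.127 = 229.827 °C

T = 229.8 °C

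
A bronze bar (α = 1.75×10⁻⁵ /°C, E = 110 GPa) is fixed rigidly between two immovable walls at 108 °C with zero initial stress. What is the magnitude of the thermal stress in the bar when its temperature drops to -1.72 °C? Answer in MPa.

Fully constrained: the free strain ε = αΔT is blocked, so σ = Eε = EαΔT.
|ΔT| = 109.72 K
σ = 110×10⁹ × 1.75×10⁻⁵ × 109.72 = 2.11×10⁸ Pa

σ = 211 MPa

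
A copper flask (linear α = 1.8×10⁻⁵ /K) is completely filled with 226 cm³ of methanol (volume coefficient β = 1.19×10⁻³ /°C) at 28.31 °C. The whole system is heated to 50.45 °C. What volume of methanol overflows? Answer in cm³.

The flask also expands: β_container ≈ 3α = 5.4×10⁻⁵ /K
Net overflow = V₀(β_liq − 3α_cont)ΔT
β − 3α = 1.19×10⁻³ − 5.4×10⁻⁵ = 1.136×10⁻³ /K; ΔT = 22.14 K
ΔV = 226 × 1.136×10⁻³ × 22.14 = 5.68 cm³

5.68 cm³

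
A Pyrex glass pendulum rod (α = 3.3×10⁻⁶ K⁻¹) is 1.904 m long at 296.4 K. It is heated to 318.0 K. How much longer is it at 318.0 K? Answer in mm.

|ΔT| = |318.0 − 296.4| = 21.6 K
ΔL = αL₀ΔT = (3.3×10⁻⁶)(1.904)(21.6) = 1.36×10⁻⁴ m

ΔL = 0.136 mm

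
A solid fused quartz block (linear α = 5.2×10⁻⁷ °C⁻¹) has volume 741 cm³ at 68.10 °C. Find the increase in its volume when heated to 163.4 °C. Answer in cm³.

ΔV = 0.110 cm³

Isotropic solid: β ≈ 3α = 1.6×10⁻⁶ /K; ΔT = 95.30 K
ΔV = 3αV₀ΔT = 3(5.2×10⁻⁷)(741)(95.30) = 0.110 cm³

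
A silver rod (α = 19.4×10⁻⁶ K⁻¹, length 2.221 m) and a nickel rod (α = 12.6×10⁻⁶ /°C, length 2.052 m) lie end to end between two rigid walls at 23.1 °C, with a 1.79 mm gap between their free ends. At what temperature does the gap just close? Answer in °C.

T = 49.1 °C

α₁L₁ = 4.30874×10⁻⁵ m/K, α₂L₂ = 2.58552×10⁻⁵ m/K → total 6.89426×10⁻⁵ m/K
ΔT = g/(α₁L₁+α₂L₂) = 1.79×10⁻³ / 6.89426×10⁻⁵ = 25.964 K
T = 23.1 + 25.964 = 49.064 °C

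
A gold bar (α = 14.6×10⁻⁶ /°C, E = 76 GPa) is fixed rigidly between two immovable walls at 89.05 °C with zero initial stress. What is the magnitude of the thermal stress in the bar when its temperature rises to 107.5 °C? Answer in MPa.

Fully constrained: the free strain ε = αΔT is blocked, so σ = Eε = EαΔT.
|ΔT| = 18.45 K
σ = 76.0×10⁹ × 14.6×10⁻⁶ × 18.45 = 2.05×10⁷ Pa

σ = 20.5 MPa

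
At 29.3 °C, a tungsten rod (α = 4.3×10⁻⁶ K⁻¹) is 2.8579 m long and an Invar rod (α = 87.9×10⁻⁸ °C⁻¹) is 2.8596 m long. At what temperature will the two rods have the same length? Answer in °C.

L₁(1 + α₁ΔT) = L₂(1 + α₂ΔT) ⇒ ΔT = (L₂ − L₁)/(α₁L₁ − α₂L₂)
L₂ − L₁ = 2.8596 − 2.8579 = 1.70×10⁻³ m
α₁L₁ − α₂L₂ = 4.3×10⁻⁶×2.8579 − 87.9×10⁻⁸×2.8596 = 9.7753816×10⁻⁶ m/K
ΔT = 1.70×10⁻³ / 9.7753816×10⁻⁶ = 173.906 K
T = 29.3 + 173.906 = 203.206 °C

T = 203.2 °C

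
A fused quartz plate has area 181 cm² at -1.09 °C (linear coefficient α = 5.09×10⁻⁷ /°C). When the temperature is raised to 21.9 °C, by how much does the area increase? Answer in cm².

ΔA = 0.00424 cm²

Area coefficient ≈ 2α; |ΔT| = 22.99 K
ΔA = 2αA₀ΔT = 2(5.09×10⁻⁷)(181)(22.99) = 4.24×10⁻³ cm²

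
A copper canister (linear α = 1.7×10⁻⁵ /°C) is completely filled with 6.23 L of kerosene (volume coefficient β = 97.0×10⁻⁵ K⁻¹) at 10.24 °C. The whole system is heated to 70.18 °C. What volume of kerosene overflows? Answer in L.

0.343 L

The canister also expands: β_container ≈ 3α = 5.1×10⁻⁵ /K
Net overflow = V₀(β_liq − 3α_cont)ΔT
β − 3α = 9.70×10⁻⁴ − 5.1×10⁻⁵ = 9.19×10⁻⁴ /K; ΔT = 59.94 K
ΔV = 6.23 × 9.19×10⁻⁴ × 59.94 = 0.343 L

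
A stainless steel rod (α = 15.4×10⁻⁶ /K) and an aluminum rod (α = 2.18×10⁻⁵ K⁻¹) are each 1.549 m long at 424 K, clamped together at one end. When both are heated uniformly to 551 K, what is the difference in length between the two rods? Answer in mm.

ΔT = 127 K
stainless steel: ΔL = 15.4×10⁻⁶ × 1.549 m × 127 = 3.0295×10⁻³ m = 3.0295 mm
aluminum: ΔL = 2.18×10⁻⁵ × 1.549 m × 127 = 4.2886×10⁻³ m = 4.2886 mm
difference = 4.2886 − 3.0295 = 1.2591 mm

1.26 mm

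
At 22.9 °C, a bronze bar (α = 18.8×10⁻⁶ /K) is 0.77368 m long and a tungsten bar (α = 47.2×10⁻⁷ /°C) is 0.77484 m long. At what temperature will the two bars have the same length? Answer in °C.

Equal length when α₁L₁ΔT − α₂L₂ΔT = L₂ − L₁ = 1.16×10⁻³ m
α₁L₁ = 1.4545184×10⁻⁵, α₂L₂ = 3.6572448×10⁻⁶ → Δ(αL) = 1.08879392×10⁻⁵ m/K
ΔT = 1.16×10⁻³ / 1.08879392×10⁻⁵ = 106.540 K, so T = 22.9 + 106.540 = 129.440 °C

T = 129.4 °C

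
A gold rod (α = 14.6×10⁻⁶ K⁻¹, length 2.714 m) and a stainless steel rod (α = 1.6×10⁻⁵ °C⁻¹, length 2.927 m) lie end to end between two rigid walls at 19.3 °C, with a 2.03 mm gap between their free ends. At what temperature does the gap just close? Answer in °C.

Gap closes when ΔL₁ + ΔL₂ = 2.03 mm = 2.03×10⁻³ m
(α₁L₁ + α₂L₂)ΔT = g
α₁L₁ + α₂L₂ = 14.6×10⁻⁶×2.714 + 1.6×10⁻⁵×2.927 = 8.64564×10⁻⁵ m/K
ΔT = 2.03×10⁻³ / 8.64564×10⁻⁵ = 23.480 K
T = 19.3 + 23.480 = 42.780 °C

T = 42.8 °C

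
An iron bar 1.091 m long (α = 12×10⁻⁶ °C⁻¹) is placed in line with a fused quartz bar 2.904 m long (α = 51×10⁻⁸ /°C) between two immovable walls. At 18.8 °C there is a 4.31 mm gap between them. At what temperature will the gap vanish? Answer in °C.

T = 315 °C

α₁L₁ = 1.3092×10⁻⁵ m/K, α₂L₂ = 1.48104×10⁻⁶ m/K → total 1.457304×10⁻⁵ m/K
ΔT = g/(α₁L₁+α₂L₂) = 4.31×10⁻³ / 1.457304×10⁻⁵ = 295.75 K
T = 18.8 + 295.75 = 314.55 °C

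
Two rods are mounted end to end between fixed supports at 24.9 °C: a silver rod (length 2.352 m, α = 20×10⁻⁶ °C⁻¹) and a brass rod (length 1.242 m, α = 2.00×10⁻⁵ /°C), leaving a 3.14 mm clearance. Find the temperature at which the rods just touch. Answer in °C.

T = 68.6 °C

Gap closes when ΔL₁ + ΔL₂ = 3.14 mm = 3.14×10⁻³ m
(α₁L₁ + α₂L₂)ΔT = g
α₁L₁ + α₂L₂ = 20×10⁻⁶×2.352 + 2.00×10⁻⁵×1.242 = 7.188×10⁻⁵ m/K
ΔT = 3.14×10⁻³ / 7.188×10⁻⁵ = 43.684 K
T = 24.9 + 43.684 = 68.584 °C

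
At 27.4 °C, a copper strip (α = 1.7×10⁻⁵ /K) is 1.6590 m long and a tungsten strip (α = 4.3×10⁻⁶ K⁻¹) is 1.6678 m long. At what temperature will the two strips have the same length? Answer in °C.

T = 445.8 °C

L₁(1 + α₁ΔT) = L₂(1 + α₂ΔT) ⇒ ΔT = (L₂ − L₁)/(α₁L₁ − α₂L₂)
L₂ − L₁ = 1.6678 − 1.6590 = 8.80×10⁻³ m
α₁L₁ − α₂L₂ = 1.7×10⁻⁵×1.6590 − 4.3×10⁻⁶×1.6678 = 2.103146×10⁻⁵ m/K
ΔT = 8.80×10⁻³ / 2.103146×10⁻⁵ = 418.421 K
T = 27.4 + 418.421 = 445.821 °C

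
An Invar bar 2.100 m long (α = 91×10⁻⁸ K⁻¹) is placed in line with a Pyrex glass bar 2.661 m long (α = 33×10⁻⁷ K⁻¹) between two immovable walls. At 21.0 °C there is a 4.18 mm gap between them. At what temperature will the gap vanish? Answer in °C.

T = 412 °C

α₁L₁ = 1.911×10⁻⁶ m/K, α₂L₂ = 8.7813×10⁻⁶ m/K → total 1.06923×10⁻⁵ m/K
ΔT = g/(α₁L₁+α₂L₂) = 4.18×10⁻³ / 1.06923×10⁻⁵ = 390.94 K
T = 21.0 + 390.94 = 411.94 °C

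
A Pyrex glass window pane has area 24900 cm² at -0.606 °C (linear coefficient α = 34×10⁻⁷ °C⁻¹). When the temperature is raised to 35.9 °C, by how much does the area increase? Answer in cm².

ΔA = 6.18 cm²

Area coefficient ≈ 2α; |ΔT| = 36.506 K
ΔA = 2αA₀ΔT = 2(34×10⁻⁷)(24900)(36.506) = 6.18 cm²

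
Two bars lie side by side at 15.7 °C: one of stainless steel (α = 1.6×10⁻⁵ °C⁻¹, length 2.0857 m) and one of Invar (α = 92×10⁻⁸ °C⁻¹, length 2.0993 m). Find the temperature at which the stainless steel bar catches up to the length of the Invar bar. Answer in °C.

T = 448.3 °C

Equal length when α₁L₁ΔT − α₂L₂ΔT = L₂ − L₁ = 1.36×10⁻² m
α₁L₁ = 3.33712×10⁻⁵, α₂L₂ = 1.931356×10⁻⁶ → Δ(αL) = 3.1439844×10⁻⁵ m/K
ΔT = 1.36×10⁻² / 3.1439844×10⁻⁵ = 432.572 K, so T = 15.7 + 432.572 = 448.272 °C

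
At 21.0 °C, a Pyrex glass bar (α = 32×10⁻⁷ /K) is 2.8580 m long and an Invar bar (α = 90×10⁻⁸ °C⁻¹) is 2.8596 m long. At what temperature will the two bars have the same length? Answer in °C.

L₁(1 + α₁ΔT) = L₂(1 + α₂ΔT) ⇒ ΔT = (L₂ − L₁)/(α₁L₁ − α₂L₂)
L₂ − L₁ = 2.8596 − 2.8580 = 1.60×10⁻³ m
α₁L₁ − α₂L₂ = 32×10⁻⁷×2.8580 − 90×10⁻⁸×2.8596 = 6.57196×10⁻⁶ m/K
ΔT = 1.60×10⁻³ / 6.57196×10⁻⁶ = 243.459 K
T = 21.0 + 243.459 = 264.459 °C

T = 264.5 °C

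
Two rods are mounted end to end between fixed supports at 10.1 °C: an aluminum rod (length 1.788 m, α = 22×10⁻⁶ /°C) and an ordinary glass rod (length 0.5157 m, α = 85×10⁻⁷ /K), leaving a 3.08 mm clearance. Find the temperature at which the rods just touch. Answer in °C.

T = 80.5 °C

α₁L₁ = 3.9336×10⁻⁵ m/K, α₂L₂ = 4.38345×10⁻⁶ m/K → total 4.371945×10⁻⁵ m/K
ΔT = g/(α₁L₁+α₂L₂) = 3.08×10⁻³ / 4.371945×10⁻⁵ = 70.449 K
T = 10.1 + 70.449 = 80.549 °C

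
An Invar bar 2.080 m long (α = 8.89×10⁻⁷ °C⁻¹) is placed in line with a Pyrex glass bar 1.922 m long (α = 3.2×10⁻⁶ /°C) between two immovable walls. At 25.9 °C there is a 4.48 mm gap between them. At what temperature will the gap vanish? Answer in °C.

Gap closes when ΔL₁ + ΔL₂ = 4.48 mm = 4.48×10⁻³ m
(α₁L₁ + α₂L₂)ΔT = g
α₁L₁ + α₂L₂ = 8.89×10⁻⁷×2.080 + 3.2×10⁻⁶×1.922 = 7.99952×10⁻⁶ m/K
ΔT = 4.48×10⁻³ / 7.99952×10⁻⁶ = 560.03 K
T = 25.9 + 560.03 = 585.93 °C

T = 586 °C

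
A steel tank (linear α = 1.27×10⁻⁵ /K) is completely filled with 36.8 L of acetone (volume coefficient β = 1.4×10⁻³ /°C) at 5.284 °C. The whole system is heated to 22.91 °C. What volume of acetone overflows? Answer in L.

The tank also expands: β_container ≈ 3α = 3.81×10⁻⁵ /K
Net overflow = V₀(β_liq − 3α_cont)ΔT
β − 3α = 1.40×10⁻³ − 3.81×10⁻⁵ = 1.3619×10⁻³ /K; ΔT = 17.626 K
ΔV = 36.8 × 1.3619×10⁻³ × 17.626 = 0.883 L

0.883 L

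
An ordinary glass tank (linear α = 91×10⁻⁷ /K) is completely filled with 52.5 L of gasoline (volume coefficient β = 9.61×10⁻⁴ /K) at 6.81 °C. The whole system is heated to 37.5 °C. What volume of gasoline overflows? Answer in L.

The tank also expands: β_container ≈ 3α = 2.73×10⁻⁵ /K
Net overflow = V₀(β_liq − 3α_cont)ΔT
β − 3α = 9.61×10⁻⁴ − 2.73×10⁻⁵ = 9.337×10⁻⁴ /K; ΔT = 30.69 K
ΔV = 52.5 × 9.337×10⁻⁴ × 30.69 = 1.50 L

1.50 L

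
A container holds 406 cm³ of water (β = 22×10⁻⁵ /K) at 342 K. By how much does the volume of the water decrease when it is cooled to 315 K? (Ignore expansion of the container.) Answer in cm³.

|ΔT| = |315 − 342| = 27 K
ΔV = βV₀ΔT = (22×10⁻⁵)(406)(27) = 2.41 cm³

ΔV = 2.41 cm³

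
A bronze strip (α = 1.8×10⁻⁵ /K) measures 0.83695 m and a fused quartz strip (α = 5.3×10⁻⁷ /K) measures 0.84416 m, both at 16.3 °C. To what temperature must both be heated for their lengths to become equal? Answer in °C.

L₁(1 + α₁ΔT) = L₂(1 + α₂ΔT) ⇒ ΔT = (L₂ − L₁)/(α₁L₁ − α₂L₂)
L₂ − L₁ = 0.84416 − 0.83695 = 7.21×10⁻³ m
α₁L₁ − α₂L₂ = 1.8×10⁻⁵×0.83695 − 5.3×10⁻⁷×0.84416 = 1.46176952×10⁻⁵ m/K
ΔT = 7.21×10⁻³ / 1.46176952×10⁻⁵ = 493.238 K
T = 16.3 + 493.238 = 509.538 °C

T = 509.5 °C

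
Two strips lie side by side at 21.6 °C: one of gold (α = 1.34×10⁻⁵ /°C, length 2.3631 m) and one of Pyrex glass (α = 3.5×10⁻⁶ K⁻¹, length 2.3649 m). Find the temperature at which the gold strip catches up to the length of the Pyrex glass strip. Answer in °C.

Equal length when α₁L₁ΔT − α₂L₂ΔT = L₂ − L₁ = 1.80×10⁻³ m
α₁L₁ = 3.166554×10⁻⁵, α₂L₂ = 8.27715×10⁻⁶ → Δ(αL) = 2.338839×10⁻⁵ m/K
ΔT = 1.80×10⁻³ / 2.338839×10⁻⁵ = 76.9613 K, so T = 21.6 + 76.9613 = 98.5613 °C

T = 98.56 °C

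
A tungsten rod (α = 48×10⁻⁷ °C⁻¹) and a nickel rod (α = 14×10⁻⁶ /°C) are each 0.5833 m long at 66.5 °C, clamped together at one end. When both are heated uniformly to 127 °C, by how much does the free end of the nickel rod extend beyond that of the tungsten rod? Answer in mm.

0.325 mm

ΔT = 60.5 K
tungsten: ΔL = 48×10⁻⁷ × 0.5833 m × 60.5 = 1.6939×10⁻⁴ m = 0.16939 mm
nickel: ΔL = 14×10⁻⁶ × 0.5833 m × 60.5 = 4.9406×10⁻⁴ m = 0.49406 mm
difference = 0.49406 − 0.16939 = 0.32467 mm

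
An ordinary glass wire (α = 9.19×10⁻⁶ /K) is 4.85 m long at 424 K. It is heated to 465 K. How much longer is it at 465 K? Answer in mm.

|ΔT| = |465 − 424| = 41 K
ΔL = αL₀ΔT = (9.19×10⁻⁶)(4.85)(41) = 1.83×10⁻³ m

ΔL = 1.83 mm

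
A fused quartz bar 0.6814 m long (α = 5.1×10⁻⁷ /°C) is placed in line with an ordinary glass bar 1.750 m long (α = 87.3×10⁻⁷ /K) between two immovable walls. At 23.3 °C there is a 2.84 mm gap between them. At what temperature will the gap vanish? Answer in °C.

α₁L₁ = 3.47514×10⁻⁷ m/K, α₂L₂ = 1.52775×10⁻⁵ m/K → total 1.5625014×10⁻⁵ m/K
ΔT = g/(α₁L₁+α₂L₂) = 2.84×10⁻³ / 1.5625014×10⁻⁵ = 181.76 K
T = 23.3 + 181.76 = 205.06 °C

T = 205 °C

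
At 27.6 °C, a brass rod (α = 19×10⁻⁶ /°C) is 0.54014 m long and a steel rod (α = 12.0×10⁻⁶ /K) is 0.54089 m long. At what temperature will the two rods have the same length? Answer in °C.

Equal length when α₁L₁ΔT − α₂L₂ΔT = L₂ − L₁ = 7.50×10⁻⁴ m
α₁L₁ = 1.026266×10⁻⁵, α₂L₂ = 6.49068×10⁻⁶ → Δ(αL) = 3.77198×10⁻⁶ m/K
ΔT = 7.50×10⁻⁴ / 3.77198×10⁻⁶ = 198.835 K, so T = 27.6 + 198.835 = 226.435 °C

T = 226.4 °C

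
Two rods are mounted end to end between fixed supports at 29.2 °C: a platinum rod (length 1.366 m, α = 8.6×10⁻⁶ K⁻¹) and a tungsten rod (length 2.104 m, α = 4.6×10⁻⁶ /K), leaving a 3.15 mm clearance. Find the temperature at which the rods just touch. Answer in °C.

Gap closes when ΔL₁ + ΔL₂ = 3.15 mm = 3.15×10⁻³ m
(α₁L₁ + α₂L₂)ΔT = g
α₁L₁ + α₂L₂ = 8.6×10⁻⁶×1.366 + 4.6×10⁻⁶×2.104 = 2.1426×10⁻⁵ m/K
ΔT = 3.15×10⁻³ / 2.1426×10⁻⁵ = 147.02 K
T = 29.2 + 147.02 = 176.22 °C

T = 176 °C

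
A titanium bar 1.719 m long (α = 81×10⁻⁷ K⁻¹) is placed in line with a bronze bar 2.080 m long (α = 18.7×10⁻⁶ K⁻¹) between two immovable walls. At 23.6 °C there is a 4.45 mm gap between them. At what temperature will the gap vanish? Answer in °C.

T = 108 °C

Gap closes when ΔL₁ + ΔL₂ = 4.45 mm = 4.45×10⁻³ m
(α₁L₁ + α₂L₂)ΔT = g
α₁L₁ + α₂L₂ = 81×10⁻⁷×1.719 + 18.7×10⁻⁶×2.080 = 5.28199×10⁻⁵ m/K
ΔT = 4.45×10⁻³ / 5.28199×10⁻⁵ = 84.25 K
T = 23.6 + 84.25 = 107.85 °C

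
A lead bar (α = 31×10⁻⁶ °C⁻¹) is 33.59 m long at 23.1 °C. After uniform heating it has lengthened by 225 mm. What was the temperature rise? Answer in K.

ΔL = αL₀ΔT ⇒ ΔT = ΔL / (αL₀)
ΔT = 225×10⁻³ m / (31×10⁻⁶ × 33.59 m) = 216.08 K

ΔT = 216 K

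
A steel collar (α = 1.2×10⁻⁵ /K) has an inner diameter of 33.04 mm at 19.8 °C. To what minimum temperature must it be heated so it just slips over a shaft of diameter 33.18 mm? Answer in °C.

Required Δd = 33.18 − 33.04 = 0.14 mm
Δd = αd₀ΔT ⇒ ΔT = Δd/(αd₀) = 0.14 / (1.2×10⁻⁵ × 33.04) = 353.11 K
T_min = 19.8 + 353.11 = 372.91 °C

T = 373 °C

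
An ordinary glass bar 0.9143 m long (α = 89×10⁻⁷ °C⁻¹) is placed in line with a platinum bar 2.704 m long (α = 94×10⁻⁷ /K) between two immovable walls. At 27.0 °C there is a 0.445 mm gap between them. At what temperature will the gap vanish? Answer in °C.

T = 40.3 °C

α₁L₁ = 8.13727×10⁻⁶ m/K, α₂L₂ = 2.54176×10⁻⁵ m/K → total 3.355487×10⁻⁵ m/K
ΔT = g/(α₁L₁+α₂L₂) = 4.45×10⁻⁴ / 3.355487×10⁻⁵ = 13.262 K
T = 27.0 + 13.262 = 40.262 °C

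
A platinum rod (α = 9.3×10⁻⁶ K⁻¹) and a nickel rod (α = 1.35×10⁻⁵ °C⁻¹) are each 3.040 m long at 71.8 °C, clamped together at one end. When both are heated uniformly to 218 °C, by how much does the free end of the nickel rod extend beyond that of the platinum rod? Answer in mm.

ΔT = 146.2 K
platinum: ΔL = 9.3×10⁻⁶ × 3.040 m × 146.2 = 4.1334×10⁻³ m = 4.1334 mm
nickel: ΔL = 1.35×10⁻⁵ × 3.040 m × 146.2 = 6.0000×10⁻³ m = 6.0000 mm
difference = 6.0000 − 4.1334 = 1.8666 mm

1.87 mm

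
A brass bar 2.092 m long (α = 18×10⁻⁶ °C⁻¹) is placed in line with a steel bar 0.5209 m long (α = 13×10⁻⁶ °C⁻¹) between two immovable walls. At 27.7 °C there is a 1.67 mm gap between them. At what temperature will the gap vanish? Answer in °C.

T = 65.3 °C

Gap closes when ΔL₁ + ΔL₂ = 1.67 mm = 1.67×10⁻³ m
(α₁L₁ + α₂L₂)ΔT = g
α₁L₁ + α₂L₂ = 18×10⁻⁶×2.092 + 13×10⁻⁶×0.5209 = 4.44277×10⁻⁵ m/K
ΔT = 1.67×10⁻³ / 4.44277×10⁻⁵ = 37.589 K
T = 27.7 + 37.589 = 65.289 °C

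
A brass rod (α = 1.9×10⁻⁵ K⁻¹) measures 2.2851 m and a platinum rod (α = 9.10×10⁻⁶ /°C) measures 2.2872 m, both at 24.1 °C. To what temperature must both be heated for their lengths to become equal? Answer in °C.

L₁(1 + α₁ΔT) = L₂(1 + α₂ΔT) ⇒ ΔT = (L₂ − L₁)/(α₁L₁ − α₂L₂)
L₂ − L₁ = 2.2872 − 2.2851 = 2.10×10⁻³ m
α₁L₁ − α₂L₂ = 1.9×10⁻⁵×2.2851 − 9.10×10⁻⁶×2.2872 = 2.260338×10⁻⁵ m/K
ΔT = 2.10×10⁻³ / 2.260338×10⁻⁵ = 92.906 K
T = 24.1 + 92.906 = 117.006 °C

T = 117.0 °C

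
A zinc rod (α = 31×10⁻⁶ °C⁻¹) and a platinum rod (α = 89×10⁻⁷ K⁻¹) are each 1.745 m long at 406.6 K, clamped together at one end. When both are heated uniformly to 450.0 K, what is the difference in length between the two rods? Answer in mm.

1.67 mm

ΔT = 43.4 K
zinc: ΔL = 31×10⁻⁶ × 1.745 m × 43.4 = 2.3477×10⁻³ m = 2.3477 mm
platinum: ΔL = 89×10⁻⁷ × 1.745 m × 43.4 = 6.7402×10⁻⁴ m = 0.67402 mm
difference = 2.3477 − 0.67402 = 1.67368 mm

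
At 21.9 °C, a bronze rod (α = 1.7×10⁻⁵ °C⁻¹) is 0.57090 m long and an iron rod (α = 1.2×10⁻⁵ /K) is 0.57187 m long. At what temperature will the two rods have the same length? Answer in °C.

T = 363.1 °C

L₁(1 + α₁ΔT) = L₂(1 + α₂ΔT) ⇒ ΔT = (L₂ − L₁)/(α₁L₁ − α₂L₂)
L₂ − L₁ = 0.57187 − 0.57090 = 9.70×10⁻⁴ m
α₁L₁ − α₂L₂ = 1.7×10⁻⁵×0.57090 − 1.2×10⁻⁵×0.57187 = 2.84286×10⁻⁶ m/K
ΔT = 9.70×10⁻⁴ / 2.84286×10⁻⁶ = 341.206 K
T = 21.9 + 341.206 = 363.106 °C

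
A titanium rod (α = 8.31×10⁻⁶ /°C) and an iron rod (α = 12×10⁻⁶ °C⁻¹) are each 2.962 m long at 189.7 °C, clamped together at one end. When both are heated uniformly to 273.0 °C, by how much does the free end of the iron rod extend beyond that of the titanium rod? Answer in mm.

ΔT = 83.3 K
titanium: ΔL = 8.31×10⁻⁶ × 2.962 m × 83.3 = 2.0504×10⁻³ m = 2.0504 mm
iron: ΔL = 12×10⁻⁶ × 2.962 m × 83.3 = 2.9608×10⁻³ m = 2.9608 mm
difference = 2.9608 − 2.0504 = 0.9104 mm

0.910 mm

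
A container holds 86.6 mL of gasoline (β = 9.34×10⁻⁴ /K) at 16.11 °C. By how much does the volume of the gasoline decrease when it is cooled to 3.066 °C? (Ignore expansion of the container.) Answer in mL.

|ΔT| = |3.066 − 16.11| = 13.044 K
ΔV = βV₀ΔT = (9.34×10⁻⁴)(86.6)(13.044) = 1.06 mL

ΔV = 1.06 mL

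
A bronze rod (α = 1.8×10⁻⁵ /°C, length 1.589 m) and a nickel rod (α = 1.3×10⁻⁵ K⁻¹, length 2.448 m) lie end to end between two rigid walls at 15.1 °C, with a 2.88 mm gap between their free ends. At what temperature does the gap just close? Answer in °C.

Gap closes when ΔL₁ + ΔL₂ = 2.88 mm = 2.88×10⁻³ m
(α₁L₁ + α₂L₂)ΔT = g
α₁L₁ + α₂L₂ = 1.8×10⁻⁵×1.589 + 1.3×10⁻⁵×2.448 = 6.0426×10⁻⁵ m/K
ΔT = 2.88×10⁻³ / 6.0426×10⁻⁵ = 47.662 K
T = 15.1 + 47.662 = 62.762 °C

T = 62.8 °C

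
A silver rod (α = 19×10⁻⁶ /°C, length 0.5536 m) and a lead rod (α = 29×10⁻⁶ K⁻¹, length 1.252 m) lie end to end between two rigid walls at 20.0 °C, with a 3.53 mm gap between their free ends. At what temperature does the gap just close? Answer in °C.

T = 95.4 °C

α₁L₁ = 1.05184×10⁻⁵ m/K, α₂L₂ = 3.6308×10⁻⁵ m/K → total 4.68264×10⁻⁵ m/K
ΔT = g/(α₁L₁+α₂L₂) = 3.53×10⁻³ / 4.68264×10⁻⁵ = 75.385 K
T = 20.0 + 75.385 = 95.385 °C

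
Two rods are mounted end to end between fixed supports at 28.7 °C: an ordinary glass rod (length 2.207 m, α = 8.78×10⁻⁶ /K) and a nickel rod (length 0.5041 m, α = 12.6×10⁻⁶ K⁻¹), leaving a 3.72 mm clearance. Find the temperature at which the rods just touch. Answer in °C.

Gap closes when ΔL₁ + ΔL₂ = 3.72 mm = 3.72×10⁻³ m
(α₁L₁ + α₂L₂)ΔT = g
α₁L₁ + α₂L₂ = 8.78×10⁻⁶×2.207 + 12.6×10⁻⁶×0.5041 = 2.572912×10⁻⁵ m/K
ΔT = 3.72×10⁻³ / 2.572912×10⁻⁵ = 144.58 K
T = 28.7 + 144.58 = 173.28 °C

T = 173 °C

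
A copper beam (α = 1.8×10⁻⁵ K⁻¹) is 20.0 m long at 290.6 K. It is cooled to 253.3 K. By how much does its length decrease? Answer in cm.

ΔL = 1.34 cm

|ΔT| = |253.3 − 290.6| = 37.3 K
ΔL = αL₀ΔT = (1.8×10⁻⁵)(20.0)(37.3) = 1.34×10⁻² m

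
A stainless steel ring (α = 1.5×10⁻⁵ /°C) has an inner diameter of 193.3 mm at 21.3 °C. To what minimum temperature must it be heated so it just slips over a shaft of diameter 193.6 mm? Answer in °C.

Required Δd = 193.6 − 193.3 = 0.3 mm
Δd = αd₀ΔT ⇒ ΔT = Δd/(αd₀) = 0.3 / (1.5×10⁻⁵ × 193.3) = 103.47 K
T_min = 21.3 + 103.47 = 124.77 °C

T = 125 °C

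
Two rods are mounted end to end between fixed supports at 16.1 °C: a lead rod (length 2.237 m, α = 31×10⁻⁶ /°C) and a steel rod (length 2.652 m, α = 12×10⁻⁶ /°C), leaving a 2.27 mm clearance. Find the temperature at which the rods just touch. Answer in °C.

T = 38.5 °C

Gap closes when ΔL₁ + ΔL₂ = 2.27 mm = 2.27×10⁻³ m
(α₁L₁ + α₂L₂)ΔT = g
α₁L₁ + α₂L₂ = 31×10⁻⁶×2.237 + 12×10⁻⁶×2.652 = 1.01171×10⁻⁴ m/K
ΔT = 2.27×10⁻³ / 1.01171×10⁻⁴ = 22.437 K
T = 16.1 + 22.437 = 38.537 °C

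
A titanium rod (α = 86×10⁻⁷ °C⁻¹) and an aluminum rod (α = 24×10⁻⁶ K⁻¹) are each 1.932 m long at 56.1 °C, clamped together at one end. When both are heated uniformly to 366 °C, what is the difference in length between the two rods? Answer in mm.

ΔT = 309.9 K
titanium: ΔL = 86×10⁻⁷ × 1.932 m × 309.9 = 5.1491×10⁻³ m = 5.1491 mm
aluminum: ΔL = 24×10⁻⁶ × 1.932 m × 309.9 = 1.4369×10⁻² m = 14.369 mm
difference = 14.369 − 5.1491 = 9.2199 mm

9.22 mm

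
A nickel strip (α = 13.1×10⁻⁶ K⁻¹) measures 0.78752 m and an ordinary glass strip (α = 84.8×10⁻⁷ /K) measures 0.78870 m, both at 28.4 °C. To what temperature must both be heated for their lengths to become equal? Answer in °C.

Equal length when α₁L₁ΔT − α₂L₂ΔT = L₂ − L₁ = 1.18×10⁻³ m
α₁L₁ = 1.0316512×10⁻⁵, α₂L₂ = 6.688176×10⁻⁶ → Δ(αL) = 3.628336×10⁻⁶ m/K
ΔT = 1.18×10⁻³ / 3.628336×10⁻⁶ = 325.218 K, so T = 28.4 + 325.218 = 353.618 °C

T = 353.6 °C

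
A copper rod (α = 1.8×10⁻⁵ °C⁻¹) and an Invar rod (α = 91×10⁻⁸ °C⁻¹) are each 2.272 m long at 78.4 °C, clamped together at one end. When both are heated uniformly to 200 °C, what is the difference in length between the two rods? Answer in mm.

ΔT = 121.6 K
copper: ΔL = 1.8×10⁻⁵ × 2.272 m × 121.6 = 4.9730×10⁻³ m = 4.9730 mm
Invar: ΔL = 91×10⁻⁸ × 2.272 m × 121.6 = 2.5141×10⁻⁴ m = 0.25141 mm
difference = 4.9730 − 0.25141 = 4.72159 mm

4.72 mm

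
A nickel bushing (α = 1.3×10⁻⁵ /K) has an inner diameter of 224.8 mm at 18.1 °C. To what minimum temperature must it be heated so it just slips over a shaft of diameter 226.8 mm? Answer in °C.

T = 702 °C

Required Δd = 226.8 − 224.8 = 2.0 mm
Δd = αd₀ΔT ⇒ ΔT = Δd/(αd₀) = 2.0 / (1.3×10⁻⁵ × 224.8) = 684.37 K
T_min = 18.1 + 684.37 = 702.47 °C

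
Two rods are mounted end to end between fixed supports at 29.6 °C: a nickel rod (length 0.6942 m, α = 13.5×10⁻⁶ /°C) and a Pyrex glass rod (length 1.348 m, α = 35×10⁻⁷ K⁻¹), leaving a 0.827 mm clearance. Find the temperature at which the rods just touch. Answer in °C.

α₁L₁ = 9.3717×10⁻⁶ m/K, α₂L₂ = 4.718×10⁻⁶ m/K → total 1.40897×10⁻⁵ m/K
ΔT = g/(α₁L₁+α₂L₂) = 8.27×10⁻⁴ / 1.40897×10⁻⁵ = 58.695 K
T = 29.6 + 58.695 = 88.295 °C

T = 88.3 °C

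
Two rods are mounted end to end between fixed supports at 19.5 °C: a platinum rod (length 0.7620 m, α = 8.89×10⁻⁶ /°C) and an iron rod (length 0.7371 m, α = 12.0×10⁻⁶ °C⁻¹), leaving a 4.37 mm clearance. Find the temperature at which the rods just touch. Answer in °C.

α₁L₁ = 6.77418×10⁻⁶ m/K, α₂L₂ = 8.8452×10⁻⁶ m/K → total 1.561938×10⁻⁵ m/K
ΔT = g/(α₁L₁+α₂L₂) = 4.37×10⁻³ / 1.561938×10⁻⁵ = 279.78 K
T = 19.5 + 279.78 = 299.28 °C

T = 299 °C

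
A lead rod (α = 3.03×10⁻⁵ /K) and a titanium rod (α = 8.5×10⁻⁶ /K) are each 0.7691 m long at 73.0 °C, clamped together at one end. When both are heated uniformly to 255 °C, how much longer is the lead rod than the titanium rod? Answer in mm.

ΔT = 182.0 K
lead: ΔL = 3.03×10⁻⁵ × 0.7691 m × 182.0 = 4.2413×10⁻³ m = 4.2413 mm
titanium: ΔL = 8.5×10⁻⁶ × 0.7691 m × 182.0 = 1.1898×10⁻³ m = 1.1898 mm
difference = 4.2413 − 1.1898 = 3.0515 mm

3.05 mm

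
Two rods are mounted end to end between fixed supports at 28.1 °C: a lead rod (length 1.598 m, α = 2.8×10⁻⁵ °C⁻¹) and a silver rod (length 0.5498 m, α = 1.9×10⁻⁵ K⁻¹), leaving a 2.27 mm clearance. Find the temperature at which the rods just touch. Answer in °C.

T = 69.2 °C

Gap closes when ΔL₁ + ΔL₂ = 2.27 mm = 2.27×10⁻³ m
(α₁L₁ + α₂L₂)ΔT = g
α₁L₁ + α₂L₂ = 2.8×10⁻⁵×1.598 + 1.9×10⁻⁵×0.5498 = 5.51902×10⁻⁵ m/K
ΔT = 2.27×10⁻³ / 5.51902×10⁻⁵ = 41.130 K
T = 28.1 + 41.130 = 69.230 °C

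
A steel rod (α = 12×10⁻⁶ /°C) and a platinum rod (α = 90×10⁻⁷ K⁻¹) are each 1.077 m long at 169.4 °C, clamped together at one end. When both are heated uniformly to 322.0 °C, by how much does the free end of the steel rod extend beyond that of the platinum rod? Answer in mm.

0.493 mm

ΔT = 152.6 K
steel: ΔL = 12×10⁻⁶ × 1.077 m × 152.6 = 1.9722×10⁻³ m = 1.9722 mm
platinum: ΔL = 90×10⁻⁷ × 1.077 m × 152.6 = 1.4792×10⁻³ m = 1.4792 mm
difference = 1.9722 − 1.4792 = 0.4930 mm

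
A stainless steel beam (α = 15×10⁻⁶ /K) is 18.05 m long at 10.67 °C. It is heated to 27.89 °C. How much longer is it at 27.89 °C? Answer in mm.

|ΔT| = |27.89 − 10.67| = 17.22 K
ΔL = αL₀ΔT = (15×10⁻⁶)(18.05)(17.22) = 4.66×10⁻³ m

ΔL = 4.66 mm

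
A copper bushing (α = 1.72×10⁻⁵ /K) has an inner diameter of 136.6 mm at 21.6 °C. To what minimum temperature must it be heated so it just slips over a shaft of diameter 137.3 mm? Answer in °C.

Required Δd = 137.3 − 136.6 = 0.7 mm
Δd = αd₀ΔT ⇒ ΔT = Δd/(αd₀) = 0.7 / (1.72×10⁻⁵ × 136.6) = 297.93 K
T_min = 21.6 + 297.93 = 319.53 °C

T = 320 °C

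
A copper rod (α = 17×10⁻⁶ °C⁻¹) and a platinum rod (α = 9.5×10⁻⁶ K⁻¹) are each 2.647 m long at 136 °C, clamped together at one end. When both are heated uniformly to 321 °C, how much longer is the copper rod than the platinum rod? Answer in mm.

3.67 mm

ΔT = 185 K
copper: ΔL = 17×10⁻⁶ × 2.647 m × 185 = 8.3248×10⁻³ m = 8.3248 mm
platinum: ΔL = 9.5×10⁻⁶ × 2.647 m × 185 = 4.6521×10⁻³ m = 4.6521 mm
difference = 8.3248 − 4.6521 = 3.6727 mm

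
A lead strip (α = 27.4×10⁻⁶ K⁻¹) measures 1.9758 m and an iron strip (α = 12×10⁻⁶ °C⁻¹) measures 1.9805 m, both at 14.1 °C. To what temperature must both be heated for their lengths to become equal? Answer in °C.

T = 168.9 °C

Equal length when α₁L₁ΔT − α₂L₂ΔT = L₂ − L₁ = 4.70×10⁻³ m
α₁L₁ = 5.413692×10⁻⁵, α₂L₂ = 2.3766×10⁻⁵ → Δ(αL) = 3.037092×10⁻⁵ m/K
ΔT = 4.70×10⁻³ / 3.037092×10⁻⁵ = 154.753 K, so T = 14.1 + 154.753 = 168.853 °C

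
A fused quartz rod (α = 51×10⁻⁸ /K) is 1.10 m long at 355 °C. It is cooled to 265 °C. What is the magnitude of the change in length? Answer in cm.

|ΔT| = |265 − 355| = 90 K
ΔL = αL₀ΔT = (51×10⁻⁸)(1.10)(90) = 5.05×10⁻⁵ m

ΔL = 0.00505 cm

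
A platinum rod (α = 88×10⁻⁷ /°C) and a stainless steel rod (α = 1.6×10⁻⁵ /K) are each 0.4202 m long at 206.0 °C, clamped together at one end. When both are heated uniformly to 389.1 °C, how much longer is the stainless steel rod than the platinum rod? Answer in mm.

ΔT = 183.1 K
platinum: ΔL = 88×10⁻⁷ × 0.4202 m × 183.1 = 6.7706×10⁻⁴ m = 0.67706 mm
stainless steel: ΔL = 1.6×10⁻⁵ × 0.4202 m × 183.1 = 1.2310×10⁻³ m = 1.2310 mm
difference = 1.2310 − 0.67706 = 0.55394 mm

0.554 mm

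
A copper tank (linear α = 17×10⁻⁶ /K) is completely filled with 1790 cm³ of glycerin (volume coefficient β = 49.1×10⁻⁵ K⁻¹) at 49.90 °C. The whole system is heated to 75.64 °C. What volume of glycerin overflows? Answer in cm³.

20.3 cm³

The tank also expands: β_container ≈ 3α = 5.1×10⁻⁵ /K
Net overflow = V₀(β_liq − 3α_cont)ΔT
β − 3α = 4.91×10⁻⁴ − 5.1×10⁻⁵ = 4.40×10⁻⁴ /K; ΔT = 25.74 K
ΔV = 1790 × 4.40×10⁻⁴ × 25.74 = 20.3 cm³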